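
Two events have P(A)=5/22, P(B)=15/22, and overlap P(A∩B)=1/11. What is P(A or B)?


P(A∪B) = P(A) + P(B) - P(A∩B)
= 5/22 + 15/22 - 1/11 = 9/11

9/11


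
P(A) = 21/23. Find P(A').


P(A') = 1 - P(A) = 1 - 21/23 = 2/23

2/23


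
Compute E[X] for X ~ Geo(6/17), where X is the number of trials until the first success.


For geometric (trials until first success), E[X] = 1/p = 1/(6/17) = 17/6

17/6


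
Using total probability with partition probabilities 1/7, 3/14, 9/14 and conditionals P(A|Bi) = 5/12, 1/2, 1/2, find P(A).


P(A) = P(A|B1)P(B1) + P(A|B2)P(B2) + P(A|B3)P(B3)
= 5/12*1/7 + 1/2*3/14 + 1/2*9/14
= 5/84 + 3/28 + 9/28 = 41/84

41/84


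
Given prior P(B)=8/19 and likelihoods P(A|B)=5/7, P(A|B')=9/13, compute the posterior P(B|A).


P(A) = P(A|B)P(B) + P(A|B')P(B') = 5/7*8/19 + 9/13*11/19 = 1213/1729
P(B|A) = P(A|B)P(B)/P(A) = (40/133)/(1213/1729) = 520/1213

520/1213


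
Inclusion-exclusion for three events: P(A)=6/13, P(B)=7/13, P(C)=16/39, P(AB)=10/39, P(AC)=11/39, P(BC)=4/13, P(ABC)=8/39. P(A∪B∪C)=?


P(A∪B∪C) = P(A)+P(B)+P(C) - P(AB)-P(AC)-P(BC) + P(ABC)
= 6/13+7/13+16/39 - 10/39-11/39-4/13 + 8/39
= 10/13

10/13


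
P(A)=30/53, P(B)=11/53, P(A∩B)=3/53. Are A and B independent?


P(A)*P(B) = 30/53*11/53 = 330/2809
P(A∩B) = 3/53 != 330/2809, so not independent

No, A and B are not independent


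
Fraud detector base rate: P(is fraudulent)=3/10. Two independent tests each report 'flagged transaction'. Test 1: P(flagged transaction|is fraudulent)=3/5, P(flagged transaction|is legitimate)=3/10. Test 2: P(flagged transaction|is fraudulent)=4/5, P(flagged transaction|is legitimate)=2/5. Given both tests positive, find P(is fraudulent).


After test 1: P(+) = 3/5*3/10 + 3/10*7/10 = 39/100
P(B|+) = (9/50)/(39/100) = 6/13
After test 2 (use post1 as new prior): P(+) = 4/5*6/13 + 2/5*7/13 = 38/65
P(B|+,+) = (24/65)/(38/65) = 12/19

12/19


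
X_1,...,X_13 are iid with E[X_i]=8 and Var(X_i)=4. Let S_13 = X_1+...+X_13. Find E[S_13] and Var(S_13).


E[S_n] = n*mu = 13*8 = 104
Var(S_n) = n*sigma^2 = 13*4 = 52

E[S_13]=104, Var(S_13)=52


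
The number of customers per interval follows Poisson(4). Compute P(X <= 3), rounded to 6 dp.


P(X<=3) = e^(-4)*4^0/0! + e^(-4)*4^1/1! + e^(-4)*4^2/2! + e^(-4)*4^3/3!
≈ 0.0183156389 + 0.0732625556 + 0.1465251111 + 0.1953668148
= 0.4334701204
≈ 0.433470

0.433470


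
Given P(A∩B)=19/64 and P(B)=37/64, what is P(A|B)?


P(A|B) = P(A∩B)/P(B) = (19/64)/(37/64) = 19/37

19/37


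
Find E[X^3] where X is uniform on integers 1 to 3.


E[X^3] = (1/3) * sum(x^3 for x=1..3)
= 36/3 = 12

12


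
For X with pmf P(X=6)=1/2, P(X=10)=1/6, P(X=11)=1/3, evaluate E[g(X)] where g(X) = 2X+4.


E[2X+4] = sum(g(x)*P(x))
= 16*1/2 + 24*1/6 + 26*1/3
= 62/3

62/3


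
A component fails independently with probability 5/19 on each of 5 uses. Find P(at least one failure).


P(at least one) = 1 - P(none)
P(none) = (1 - 5/19)^5 = (14/19)^5 = 537824/2476099
P(at least one) = 1 - 537824/2476099 = 1938275/2476099

1938275/2476099


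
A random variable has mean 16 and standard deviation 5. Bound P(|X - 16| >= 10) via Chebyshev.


k = 10/5 = 2
Chebyshev: P(|X-mu| >= k*sigma) <= 1/k^2 = 1/2^2 = 1/4

1/4


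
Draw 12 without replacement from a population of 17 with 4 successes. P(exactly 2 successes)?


P(X=2) = C(4,2)*C(13,10) / C(17,12)
= 6*286 / 6188
= 1716/6188 = 33/119

33/119


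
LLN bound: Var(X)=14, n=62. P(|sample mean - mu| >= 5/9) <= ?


Var(Xbar) = Var(X)/n = 14/62
Chebyshev: P(|Xbar-mu| >= 5/9) <= Var(Xbar)/(5/9)^2 = (7/31)/(25/81) = 567/775

567/775


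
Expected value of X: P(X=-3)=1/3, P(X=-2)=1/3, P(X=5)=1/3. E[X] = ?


E[X] = sum(x * P(x))
= -3*1/3 - 2*1/3 + 5*1/3
= 0

0


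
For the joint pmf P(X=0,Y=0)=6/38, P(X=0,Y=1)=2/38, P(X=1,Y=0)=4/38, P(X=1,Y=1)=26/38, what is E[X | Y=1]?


P(Y=1) = 28/38
E[X|Y=1] = (0*2 + 1*26)/28 = 26/28 = 13/14

13/14


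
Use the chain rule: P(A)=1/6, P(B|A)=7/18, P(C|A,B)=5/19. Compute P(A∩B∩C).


P(A∩B∩C) = P(A) * P(B|A) * P(C|A∩B)
= 1/6 * 7/18 * 5/19
= 7/108 * 5/19 = 35/2052

35/2052


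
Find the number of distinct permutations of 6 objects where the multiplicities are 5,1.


6! = 720
Denominator: 5!=120 * 1!=1
Coefficient = 720 / 120 = 6

6


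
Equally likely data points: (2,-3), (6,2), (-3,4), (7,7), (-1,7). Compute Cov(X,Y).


E[X]=11/5, E[Y]=17/5, E[XY]=36/5
Cov(X,Y) = E[XY] - E[X]E[Y] = 36/5 - 11/5*17/5 = -7/25

-7/25


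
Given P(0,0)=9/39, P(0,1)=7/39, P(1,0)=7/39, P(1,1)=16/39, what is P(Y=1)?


P(Y=1) = P(0,1)+P(1,1) = 7/39 + 16/39 = 23/39

23/39


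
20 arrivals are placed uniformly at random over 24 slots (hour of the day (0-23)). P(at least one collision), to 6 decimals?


P(all different) = prod((24-i)/24 for i=0..19) = 0.000006
P(at least one match) = 1 - 0.000006 = 0.999994

0.999994


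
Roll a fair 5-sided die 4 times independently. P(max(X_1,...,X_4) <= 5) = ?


P(max <= 5) = P(all X_i <= 5) = (P(X_1 <= 5))^4
= (5/5)^4 = 1^4 = 1

1


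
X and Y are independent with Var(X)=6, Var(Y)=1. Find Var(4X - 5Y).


Independence => Cov(X,Y)=0
Var(4X - 5Y) = 4^2*Var(X) + (-5)^2*Var(Y)
= 16*6 + 25*1 = 121

121


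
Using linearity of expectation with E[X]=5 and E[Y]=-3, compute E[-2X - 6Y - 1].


E[-2X - 6Y - 1] = -2*E[X] - 6*E[Y] - 1
= (-2)*(5) + (-6)*(-3) + (-1)
= -10 + 18 - 1 = 7

7


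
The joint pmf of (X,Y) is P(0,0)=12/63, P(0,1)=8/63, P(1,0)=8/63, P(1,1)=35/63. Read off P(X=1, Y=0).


Read from table: P(X=1, Y=0) = 8/63

8/63


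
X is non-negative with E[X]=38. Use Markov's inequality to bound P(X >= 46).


Markov: P(X >= a) <= E[X]/a
P(X >= 46) <= 38/46 = 19/23

19/23


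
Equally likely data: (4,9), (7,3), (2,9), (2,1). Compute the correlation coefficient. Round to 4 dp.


Cov(X,Y) = -1.3750, Var(X) = 4.1875, Var(Y) = 12.7500
rho = Cov/(sqrt(VarX)*sqrt(VarY)) = -0.1882

-0.1882


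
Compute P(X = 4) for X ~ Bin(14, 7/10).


P(X=4) = C(14,4) * p^4 * (1-p)^10
= 1001 * 2401/10000 * 59049/10000000000
= 141918425649/100000000000000

141918425649/100000000000000


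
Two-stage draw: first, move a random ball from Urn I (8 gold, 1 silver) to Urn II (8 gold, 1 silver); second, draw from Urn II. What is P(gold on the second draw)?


P(transfer gold) = 8/9; P(transfer silver) = 1/9
If gold transferred: Urn II has 9 gold of 10, so P(gold|gold moved) = 9/10
If silver transferred: Urn II has 8 gold of 10, so P(gold|silver moved) = 4/5
By total probability: P(gold) = 8/9*9/10 + 1/9*4/5 = 8/9

8/9


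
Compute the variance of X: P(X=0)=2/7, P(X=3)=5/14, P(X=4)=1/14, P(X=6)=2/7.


E[X] = 43/14, E[X^2] = 205/14
Var(X) = E[X^2] - (E[X])^2 = 205/14 - (43/14)^2 = 1021/196

1021/196


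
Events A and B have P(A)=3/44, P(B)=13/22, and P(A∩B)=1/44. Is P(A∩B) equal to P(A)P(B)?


P(A)*P(B) = 3/44*13/22 = 39/968
P(A∩B) = 1/44 != 39/968, so not independent

No, A and B are not independent


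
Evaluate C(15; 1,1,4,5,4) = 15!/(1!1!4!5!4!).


15! = 1307674368000
Denominator: 1!=1 * 1!=1 * 4!=24 * 5!=120 * 4!=24
Coefficient = 1307674368000 / 69120 = 18918900

18918900


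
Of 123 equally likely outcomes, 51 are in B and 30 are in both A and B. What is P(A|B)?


P(A|B) = P(A∩B)/P(B) = (30/123)/(51/123) = 30/51 = 10/17

10/17


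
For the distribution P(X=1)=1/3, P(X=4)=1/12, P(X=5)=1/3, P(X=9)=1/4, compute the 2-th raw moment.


E[X^2] = sum(x^2 * P(x))
= 1*1/3 + 16*1/12 + 25*1/3 + 81*1/4
= 121/4

121/4


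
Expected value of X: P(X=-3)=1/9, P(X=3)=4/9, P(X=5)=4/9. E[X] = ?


E[X] = sum(x * P(x))
= -3*1/9 + 3*4/9 + 5*4/9
= 29/9

29/9


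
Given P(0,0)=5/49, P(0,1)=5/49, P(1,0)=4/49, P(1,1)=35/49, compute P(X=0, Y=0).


Read from table: P(X=0, Y=0) = 5/49

5/49


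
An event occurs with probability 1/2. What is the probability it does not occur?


P(A') = 1 - P(A) = 1 - 1/2 = 1/2

1/2


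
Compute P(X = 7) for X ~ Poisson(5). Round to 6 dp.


P(X=7) = e^(-5) * 5^7 / 7!
≈ 0.006737946999 * 78125 / 5040
≈ 0.104445

0.104445


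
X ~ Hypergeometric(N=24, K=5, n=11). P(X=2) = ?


P(X=2) = C(5,2)*C(19,9) / C(24,11)
= 10*92378 / 2496144
= 923780/2496144 = 715/1932

715/1932


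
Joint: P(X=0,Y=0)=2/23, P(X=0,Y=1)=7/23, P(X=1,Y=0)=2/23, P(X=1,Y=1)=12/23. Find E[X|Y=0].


P(Y=0) = 4/23
E[X|Y=0] = (0*2 + 1*2)/4 = 2/4 = 1/2

1/2


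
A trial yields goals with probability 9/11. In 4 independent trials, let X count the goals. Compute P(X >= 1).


P(X>=1) = P(X=1) + P(X=2) + P(X=3) + P(X=4)
= 288/14641 + 1944/14641 + 5832/14641 + 6561/14641
= 14625/14641

14625/14641


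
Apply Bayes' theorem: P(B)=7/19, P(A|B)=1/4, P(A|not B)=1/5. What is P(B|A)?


P(A) = P(A|B)P(B) + P(A|B')P(B') = 1/4*7/19 + 1/5*12/19 = 83/380
P(B|A) = P(A|B)P(B)/P(A) = (7/76)/(83/380) = 35/83

35/83


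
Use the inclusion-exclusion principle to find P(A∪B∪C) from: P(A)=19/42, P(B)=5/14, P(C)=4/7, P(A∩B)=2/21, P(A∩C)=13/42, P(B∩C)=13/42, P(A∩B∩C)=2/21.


P(A∪B∪C) = P(A)+P(B)+P(C) - P(AB)-P(AC)-P(BC) + P(ABC)
= 19/42+5/14+4/7 - 2/21-13/42-13/42 + 2/21
= 16/21

16/21


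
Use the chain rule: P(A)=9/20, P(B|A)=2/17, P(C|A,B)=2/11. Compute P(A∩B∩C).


P(A∩B∩C) = P(A) * P(B|A) * P(C|A∩B)
= 9/20 * 2/17 * 2/11
= 9/170 * 2/11 = 9/935

9/935


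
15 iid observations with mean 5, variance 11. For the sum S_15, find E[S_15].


E[S_n] = n*E[X_1] = 15*5 = 75

75


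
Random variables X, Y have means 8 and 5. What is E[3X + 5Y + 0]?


E[3X + 5Y + 0] = 3*E[X] + 5*E[Y] + 0
= (3)*(8) + (5)*(5) + (0)
= 24 + 25 + 0 = 49

49


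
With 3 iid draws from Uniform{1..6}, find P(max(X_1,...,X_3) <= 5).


P(max <= 5) = P(all X_i <= 5) = (P(X_1 <= 5))^3
= (5/6)^3 = 125/216

125/216


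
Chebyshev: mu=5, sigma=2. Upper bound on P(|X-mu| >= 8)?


k = 8/2 = 4
Chebyshev: P(|X-mu| >= k*sigma) <= 1/k^2 = 1/4^2 = 1/16

1/16


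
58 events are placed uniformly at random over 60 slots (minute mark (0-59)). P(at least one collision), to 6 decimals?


P(all different) = prod((60-i)/60 for i=0..57) = 0.000000
P(at least one match) = 1 - 0.000000 = 1.000000

1.000000


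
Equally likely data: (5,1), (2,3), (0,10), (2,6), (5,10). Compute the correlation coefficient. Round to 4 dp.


Cov(X,Y) = -2.2000, Var(X) = 3.7600, Var(Y) = 13.2000
rho = Cov/(sqrt(VarX)*sqrt(VarY)) = -0.3123

-0.3123


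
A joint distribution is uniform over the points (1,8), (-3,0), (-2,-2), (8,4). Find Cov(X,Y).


E[X]=1, E[Y]=5/2, E[XY]=11
Cov(X,Y) = E[XY] - E[X]E[Y] = 11 - 1*5/2 = 17/2

17/2


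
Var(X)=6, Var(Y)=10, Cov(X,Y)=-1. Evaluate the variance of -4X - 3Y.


Var(-4X - 3Y) = (-4)^2*Var(X) + (-3)^2*Var(Y) + 2*(-4)*(-3)*Cov(X,Y)
= 16*6 + 9*10 + 24*(-1)
= 96 + 90 - 24 = 162

162


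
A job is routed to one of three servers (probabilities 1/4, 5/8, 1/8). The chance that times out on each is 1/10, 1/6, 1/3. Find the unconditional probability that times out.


P(A) = P(A|B1)P(B1) + P(A|B2)P(B2) + P(A|B3)P(B3)
= 1/10*1/4 + 1/6*5/8 + 1/3*1/8
= 1/40 + 5/48 + 1/24 = 41/240

41/240


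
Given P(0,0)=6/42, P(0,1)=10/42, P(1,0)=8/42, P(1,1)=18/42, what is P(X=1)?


P(X=1) = P(1,0)+P(1,1) = 8/42 + 18/42 = 26/42 = 13/21

13/21


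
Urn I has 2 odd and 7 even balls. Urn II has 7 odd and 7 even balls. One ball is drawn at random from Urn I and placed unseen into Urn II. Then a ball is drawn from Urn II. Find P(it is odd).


P(transfer odd) = 2/9; P(transfer even) = 7/9
If odd transferred: Urn II has 8 odd of 15, so P(odd|odd moved) = 8/15
If even transferred: Urn II has 7 odd of 15, so P(odd|even moved) = 7/15
By total probability: P(odd) = 2/9*8/15 + 7/9*7/15 = 13/27

13/27


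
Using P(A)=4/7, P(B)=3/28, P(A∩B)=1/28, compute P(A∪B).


P(A∪B) = P(A) + P(B) - P(A∩B)
= 4/7 + 3/28 - 1/28 = 9/14

9/14


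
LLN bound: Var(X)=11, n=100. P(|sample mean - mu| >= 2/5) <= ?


Var(Xbar) = Var(X)/n = 11/100
Chebyshev: P(|Xbar-mu| >= 2/5) <= Var(Xbar)/(2/5)^2 = (11/100)/(4/25) = 11/16

11/16


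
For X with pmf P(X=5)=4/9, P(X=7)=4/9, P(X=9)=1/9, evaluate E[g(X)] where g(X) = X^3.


E[X^3] = sum(g(x)*P(x))
= 125*4/9 + 343*4/9 + 729*1/9
= 289

289


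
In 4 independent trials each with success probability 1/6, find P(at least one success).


P(at least one) = 1 - P(none)
P(none) = (1 - 1/6)^4 = (5/6)^4 = 625/1296
P(at least one) = 1 - 625/1296 = 671/1296

671/1296


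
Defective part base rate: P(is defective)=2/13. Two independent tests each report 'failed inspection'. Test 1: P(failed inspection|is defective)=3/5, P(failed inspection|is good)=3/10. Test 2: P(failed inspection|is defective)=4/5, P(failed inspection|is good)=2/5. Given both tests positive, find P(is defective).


After test 1: P(+) = 3/5*2/13 + 3/10*11/13 = 9/26
P(B|+) = (6/65)/(9/26) = 4/15
After test 2 (use post1 as new prior): P(+) = 4/5*4/15 + 2/5*11/15 = 38/75
P(B|+,+) = (16/75)/(38/75) = 8/19

8/19


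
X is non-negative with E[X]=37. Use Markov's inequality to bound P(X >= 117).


Markov: P(X >= a) <= E[X]/a
P(X >= 117) <= 37/117

37/117


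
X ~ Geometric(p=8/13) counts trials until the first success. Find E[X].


For geometric (trials until first success), E[X] = 1/p = 1/(8/13) = 13/8

13/8


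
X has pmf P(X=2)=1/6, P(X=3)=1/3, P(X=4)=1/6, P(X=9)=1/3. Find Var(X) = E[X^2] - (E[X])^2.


E[X] = 5, E[X^2] = 100/3
Var(X) = E[X^2] - (E[X])^2 = 100/3 - (5)^2 = 25/3

25/3


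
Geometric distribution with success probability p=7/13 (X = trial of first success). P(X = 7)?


P(X=7) = (1-p)^6 * p = (6/13)^6 * 7/13
= 46656/4826809 * 7/13 = 326592/62748517

326592/62748517


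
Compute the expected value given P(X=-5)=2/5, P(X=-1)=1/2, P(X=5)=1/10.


E[X] = sum(x * P(x))
= -5*2/5 - 1*1/2 + 5*1/10
= -2

-2


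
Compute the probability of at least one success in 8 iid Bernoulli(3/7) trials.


P(at least one) = 1 - P(none)
P(none) = (1 - 3/7)^8 = (4/7)^8 = 65536/5764801
P(at least one) = 1 - 65536/5764801 = 5699265/5764801

5699265/5764801


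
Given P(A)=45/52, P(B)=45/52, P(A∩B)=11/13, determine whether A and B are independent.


P(A)*P(B) = 45/52*45/52 = 2025/2704
P(A∩B) = 11/13 != 2025/2704, so not independent

No, A and B are not independent


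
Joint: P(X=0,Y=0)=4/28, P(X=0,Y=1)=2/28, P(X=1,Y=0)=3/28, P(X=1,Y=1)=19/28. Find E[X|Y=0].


P(Y=0) = 7/28
E[X|Y=0] = (0*4 + 1*3)/7 = 3/7

3/7


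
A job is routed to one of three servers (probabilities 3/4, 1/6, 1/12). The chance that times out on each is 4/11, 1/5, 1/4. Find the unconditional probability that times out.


P(A) = P(A|B1)P(B1) + P(A|B2)P(B2) + P(A|B3)P(B3)
= 4/11*3/4 + 1/5*1/6 + 1/4*1/12
= 3/11 + 1/30 + 1/48 = 863/2640

863/2640


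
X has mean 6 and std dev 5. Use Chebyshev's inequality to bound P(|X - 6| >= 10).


k = 10/5 = 2
Chebyshev: P(|X-mu| >= k*sigma) <= 1/k^2 = 1/2^2 = 1/4

1/4


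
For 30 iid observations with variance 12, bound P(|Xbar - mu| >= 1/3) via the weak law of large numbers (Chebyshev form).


Var(Xbar) = Var(X)/n = 12/30
Chebyshev: P(|Xbar-mu| >= 1/3) <= Var(Xbar)/(1/3)^2 = (2/5)/(1/9) = 18/5
Bound exceeds 1, so trivial bound: 1

1


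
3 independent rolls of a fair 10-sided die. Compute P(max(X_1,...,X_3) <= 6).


P(max <= 6) = P(all X_i <= 6) = (P(X_1 <= 6))^3
= (6/10)^3 = (3/5)^3 = 27/125

27/125


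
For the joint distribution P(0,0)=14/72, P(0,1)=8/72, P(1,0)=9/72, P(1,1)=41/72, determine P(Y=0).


P(Y=0) = P(0,0)+P(1,0) = 14/72 + 9/72 = 23/72

23/72


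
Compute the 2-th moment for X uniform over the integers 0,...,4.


E[X^2] = (1/5) * sum(x^2 for x=0..4)
= 30/5 = 6

6


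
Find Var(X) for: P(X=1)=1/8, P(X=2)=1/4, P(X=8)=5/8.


E[X] = 45/8, E[X^2] = 329/8
Var(X) = E[X^2] - (E[X])^2 = 329/8 - (45/8)^2 = 607/64

607/64


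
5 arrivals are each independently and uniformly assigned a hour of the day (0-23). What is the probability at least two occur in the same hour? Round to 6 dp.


P(all different) = prod((24-i)/24 for i=0..4) = 0.640553
P(at least one match) = 1 - 0.640553 = 0.359447

0.359447


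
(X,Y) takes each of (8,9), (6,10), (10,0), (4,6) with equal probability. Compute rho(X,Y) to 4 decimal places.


Cov(X,Y) = -4.7500, Var(X) = 5.0000, Var(Y) = 15.1875
rho = Cov/(sqrt(VarX)*sqrt(VarY)) = -0.5451

-0.5451


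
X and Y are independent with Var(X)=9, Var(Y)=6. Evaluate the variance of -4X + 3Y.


Independence => Cov(X,Y)=0
Var(-4X + 3Y) = (-4)^2*Var(X) + 3^2*Var(Y)
= 16*9 + 9*6 = 198

198


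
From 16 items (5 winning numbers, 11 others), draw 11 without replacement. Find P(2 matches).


P(X=2) = C(5,2)*C(11,9) / C(16,11)
= 10*55 / 4368
= 550/4368 = 275/2184

275/2184


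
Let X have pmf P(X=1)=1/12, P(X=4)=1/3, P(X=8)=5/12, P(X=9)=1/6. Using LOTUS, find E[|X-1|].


E[|X-1|] = sum(g(x)*P(x))
= 0*1/12 + 3*1/3 + 7*5/12 + 8*1/6
= 21/4

21/4


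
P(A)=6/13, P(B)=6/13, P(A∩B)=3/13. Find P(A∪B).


P(A∪B) = P(A) + P(B) - P(A∩B)
= 6/13 + 6/13 - 3/13 = 9/13

9/13


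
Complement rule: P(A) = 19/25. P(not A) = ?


P(A') = 1 - P(A) = 1 - 19/25 = 6/25

6/25


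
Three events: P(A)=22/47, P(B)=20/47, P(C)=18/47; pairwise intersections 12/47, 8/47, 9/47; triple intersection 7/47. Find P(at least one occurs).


P(A∪B∪C) = P(A)+P(B)+P(C) - P(AB)-P(AC)-P(BC) + P(ABC)
= 22/47+20/47+18/47 - 12/47-8/47-9/47 + 7/47
= 38/47

38/47


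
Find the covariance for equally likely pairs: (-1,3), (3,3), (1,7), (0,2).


E[X]=3/4, E[Y]=15/4, E[XY]=13/4
Cov(X,Y) = E[XY] - E[X]E[Y] = 13/4 - 3/4*15/4 = 7/16

7/16


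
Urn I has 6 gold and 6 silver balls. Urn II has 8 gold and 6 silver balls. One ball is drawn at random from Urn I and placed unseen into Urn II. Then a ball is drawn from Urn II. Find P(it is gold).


P(transfer gold) = 6/12 = 1/2; P(transfer silver) = 1/2
If gold transferred: Urn II has 9 gold of 15, so P(gold|gold moved) = 3/5
If silver transferred: Urn II has 8 gold of 15, so P(gold|silver moved) = 8/15
By total probability: P(gold) = 1/2*3/5 + 1/2*8/15 = 17/30

17/30


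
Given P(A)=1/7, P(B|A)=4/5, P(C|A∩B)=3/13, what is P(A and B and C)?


P(A∩B∩C) = P(A) * P(B|A) * P(C|A∩B)
= 1/7 * 4/5 * 3/13
= 4/35 * 3/13 = 12/455

12/455


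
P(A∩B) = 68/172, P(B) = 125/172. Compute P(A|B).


P(A|B) = P(A∩B)/P(B) = (68/172)/(125/172) = 68/125

68/125


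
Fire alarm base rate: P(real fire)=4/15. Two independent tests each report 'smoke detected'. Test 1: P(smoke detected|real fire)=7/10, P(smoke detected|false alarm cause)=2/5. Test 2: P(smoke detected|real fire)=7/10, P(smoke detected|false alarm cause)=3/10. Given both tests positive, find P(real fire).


After test 1: P(+) = 7/10*4/15 + 2/5*11/15 = 12/25
P(B|+) = (14/75)/(12/25) = 7/18
After test 2 (use post1 as new prior): P(+) = 7/10*7/18 + 3/10*11/18 = 41/90
P(B|+,+) = (49/180)/(41/90) = 49/82

49/82


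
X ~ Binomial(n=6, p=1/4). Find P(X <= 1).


P(X<=1) = P(X=0) + P(X=1)
= 729/4096 + 729/2048
= 2187/4096

2187/4096


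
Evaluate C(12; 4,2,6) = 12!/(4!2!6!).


12! = 479001600
Denominator: 4!=24 * 2!=2 * 6!=720
Coefficient = 479001600 / 34560 = 13860

13860


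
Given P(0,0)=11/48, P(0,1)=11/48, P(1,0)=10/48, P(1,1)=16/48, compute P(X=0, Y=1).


Read from table: P(X=0, Y=1) = 11/48

11/48


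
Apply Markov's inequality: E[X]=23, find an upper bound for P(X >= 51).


Markov: P(X >= a) <= E[X]/a
P(X >= 51) <= 23/51

23/51


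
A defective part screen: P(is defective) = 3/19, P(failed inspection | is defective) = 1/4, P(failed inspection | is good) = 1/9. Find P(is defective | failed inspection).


P(A) = P(A|B)P(B) + P(A|B')P(B') = 1/4*3/19 + 1/9*16/19 = 91/684
P(B|A) = P(A|B)P(B)/P(A) = (3/76)/(91/684) = 27/91

27/91


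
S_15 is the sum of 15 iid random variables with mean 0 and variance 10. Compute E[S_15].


E[S_n] = n*E[X_1] = 15*0 = 0

0


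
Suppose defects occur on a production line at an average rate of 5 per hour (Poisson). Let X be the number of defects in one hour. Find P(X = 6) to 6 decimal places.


P(X=6) = e^(-5) * 5^6 / 6!
≈ 0.006737946999 * 15625 / 720
≈ 0.146223

0.146223


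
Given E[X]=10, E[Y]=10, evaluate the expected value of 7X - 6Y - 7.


E[7X - 6Y - 7] = 7*E[X] - 6*E[Y] - 7
= (7)*(10) + (-6)*(10) + (-7)
= 70 - 60 - 7 = 3

3


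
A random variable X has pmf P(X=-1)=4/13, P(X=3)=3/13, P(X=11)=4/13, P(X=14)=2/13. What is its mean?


E[X] = sum(x * P(x))
= -1*4/13 + 3*3/13 + 11*4/13 + 14*2/13
= 77/13

77/13


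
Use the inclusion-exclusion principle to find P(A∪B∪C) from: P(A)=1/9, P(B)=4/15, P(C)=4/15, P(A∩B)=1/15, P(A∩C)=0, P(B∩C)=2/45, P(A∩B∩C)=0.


P(A∪B∪C) = P(A)+P(B)+P(C) - P(AB)-P(AC)-P(BC) + P(ABC)
= 1/9+4/15+4/15 - 1/15-0-2/45 + 0
= 8/15

8/15


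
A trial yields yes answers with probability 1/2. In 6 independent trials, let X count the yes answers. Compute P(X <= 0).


P(X<=0) = P(X=0)
= 1/64
= 1/64

1/64


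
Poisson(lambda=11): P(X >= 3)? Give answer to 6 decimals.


P(X>=3) = 1 - P(X<=2) = 1 - (e^(-11)*11^0/0! + e^(-11)*11^1/1! + e^(-11)*11^2/2!)
≈ 1 - (0.0000167017 + 0.0001837187 + 0.0010104529)
= 1 - 0.0012108733 = 0.9987891267
≈ 0.998789

0.998789


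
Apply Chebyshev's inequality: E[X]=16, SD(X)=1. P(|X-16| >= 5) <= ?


k = 5/1 = 5
Chebyshev: P(|X-mu| >= k*sigma) <= 1/k^2 = 1/5^2 = 1/25

1/25


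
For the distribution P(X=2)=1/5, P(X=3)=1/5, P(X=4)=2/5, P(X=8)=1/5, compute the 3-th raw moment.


E[X^3] = sum(x^3 * P(x))
= 8*1/5 + 27*1/5 + 64*2/5 + 512*1/5
= 135

135


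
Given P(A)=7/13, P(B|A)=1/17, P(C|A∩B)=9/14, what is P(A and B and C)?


P(A∩B∩C) = P(A) * P(B|A) * P(C|A∩B)
= 7/13 * 1/17 * 9/14
= 7/221 * 9/14 = 9/442

9/442


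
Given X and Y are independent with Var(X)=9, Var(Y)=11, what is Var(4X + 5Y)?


Independence => Cov(X,Y)=0
Var(4X + 5Y) = 4^2*Var(X) + 5^2*Var(Y)
= 16*9 + 25*11 = 419

419


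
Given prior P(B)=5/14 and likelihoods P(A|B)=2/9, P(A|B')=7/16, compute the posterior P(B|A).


P(A) = P(A|B)P(B) + P(A|B')P(B') = 2/9*5/14 + 7/16*9/14 = 727/2016
P(B|A) = P(A|B)P(B)/P(A) = (5/63)/(727/2016) = 160/727

160/727


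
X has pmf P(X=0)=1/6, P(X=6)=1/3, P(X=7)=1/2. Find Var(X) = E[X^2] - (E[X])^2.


E[X] = 11/2, E[X^2] = 73/2
Var(X) = E[X^2] - (E[X])^2 = 73/2 - (11/2)^2 = 25/4

25/4


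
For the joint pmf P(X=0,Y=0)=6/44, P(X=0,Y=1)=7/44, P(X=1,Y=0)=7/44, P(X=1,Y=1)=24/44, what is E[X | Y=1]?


P(Y=1) = 31/44
E[X|Y=1] = (0*7 + 1*24)/31 = 24/31

24/31


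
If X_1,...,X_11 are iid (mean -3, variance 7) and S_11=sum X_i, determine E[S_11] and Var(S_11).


E[S_n] = n*mu = 11*-3 = -33
Var(S_n) = n*sigma^2 = 11*7 = 77

E[S_11]=-33, Var(S_11)=77


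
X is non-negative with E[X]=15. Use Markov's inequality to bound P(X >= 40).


Markov: P(X >= a) <= E[X]/a
P(X >= 40) <= 15/40 = 3/8

3/8


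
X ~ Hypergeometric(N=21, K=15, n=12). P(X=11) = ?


P(X=11) = C(15,11)*C(6,1) / C(21,12)
= 1365*6 / 293930
= 8190/293930 = 9/323

9/323


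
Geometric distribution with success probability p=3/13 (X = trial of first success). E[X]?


For geometric (trials until first success), E[X] = 1/p = 1/(3/13) = 13/3

13/3


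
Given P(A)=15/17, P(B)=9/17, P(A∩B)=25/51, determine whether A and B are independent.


P(A)*P(B) = 15/17*9/17 = 135/289
P(A∩B) = 25/51 != 135/289, so not independent

No, A and B are not independent


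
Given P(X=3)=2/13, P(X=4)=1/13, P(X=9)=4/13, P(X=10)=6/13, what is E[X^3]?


E[X^3] = sum(g(x)*P(x))
= 27*2/13 + 64*1/13 + 729*4/13 + 1000*6/13
= 9034/13

9034/13


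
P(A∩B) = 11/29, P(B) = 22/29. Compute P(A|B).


P(A|B) = P(A∩B)/P(B) = (11/29)/(22/29) = 11/22 = 1/2

1/2


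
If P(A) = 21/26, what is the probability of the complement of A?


P(A') = 1 - P(A) = 1 - 21/26 = 5/26

5/26


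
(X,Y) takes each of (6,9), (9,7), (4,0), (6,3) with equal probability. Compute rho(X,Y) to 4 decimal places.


Cov(X,Y) = 4.0625, Var(X) = 3.1875, Var(Y) = 12.1875
rho = Cov/(sqrt(VarX)*sqrt(VarY)) = 0.6518

0.6518


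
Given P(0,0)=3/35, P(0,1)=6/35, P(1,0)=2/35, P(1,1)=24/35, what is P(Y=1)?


P(Y=1) = P(0,1)+P(1,1) = 6/35 + 24/35 = 30/35 = 6/7

6/7


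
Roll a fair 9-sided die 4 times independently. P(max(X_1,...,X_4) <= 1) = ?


P(max <= 1) = P(all X_i <= 1) = (P(X_1 <= 1))^4
= (1/9)^4 = 1/6561

1/6561


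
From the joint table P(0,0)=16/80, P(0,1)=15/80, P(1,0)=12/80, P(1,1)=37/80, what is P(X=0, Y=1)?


Read from table: P(X=0, Y=1) = 15/80 = 3/16

3/16


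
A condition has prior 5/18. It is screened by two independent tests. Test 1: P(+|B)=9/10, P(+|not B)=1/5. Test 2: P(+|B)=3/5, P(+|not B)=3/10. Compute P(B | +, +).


After test 1: P(+) = 9/10*5/18 + 1/5*13/18 = 71/180
P(B|+) = (1/4)/(71/180) = 45/71
After test 2 (use post1 as new prior): P(+) = 3/5*45/71 + 3/10*26/71 = 174/355
P(B|+,+) = (27/71)/(174/355) = 45/58

45/58


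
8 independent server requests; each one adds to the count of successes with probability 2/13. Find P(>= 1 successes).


P(at least one) = 1 - P(none)
P(none) = (1 - 2/13)^8 = (11/13)^8 = 214358881/815730721
P(at least one) = 1 - 214358881/815730721 = 601371840/815730721

601371840/815730721


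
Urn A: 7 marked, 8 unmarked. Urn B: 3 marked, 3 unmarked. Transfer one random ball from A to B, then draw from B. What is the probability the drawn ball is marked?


P(transfer marked) = 7/15; P(transfer unmarked) = 8/15
If marked transferred: Urn II has 4 marked of 7, so P(marked|marked moved) = 4/7
If unmarked transferred: Urn II has 3 marked of 7, so P(marked|unmarked moved) = 3/7
By total probability: P(marked) = 7/15*4/7 + 8/15*3/7 = 52/105

52/105


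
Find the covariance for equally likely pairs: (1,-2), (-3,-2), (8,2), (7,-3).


E[X]=13/4, E[Y]=-5/4, E[XY]=-1/4
Cov(X,Y) = E[XY] - E[X]E[Y] = -1/4 - 13/4*-5/4 = 61/16

61/16


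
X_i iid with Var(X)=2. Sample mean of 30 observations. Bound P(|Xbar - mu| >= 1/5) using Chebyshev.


Var(Xbar) = Var(X)/n = 2/30
Chebyshev: P(|Xbar-mu| >= 1/5) <= Var(Xbar)/(1/5)^2 = (1/15)/(1/25) = 5/3
Bound exceeds 1, so trivial bound: 1

1


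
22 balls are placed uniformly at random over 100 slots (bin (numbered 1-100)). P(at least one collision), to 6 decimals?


P(all different) = prod((100-i)/100 for i=0..21) = 0.082412
P(at least one match) = 1 - 0.082412 = 0.917588

0.917588


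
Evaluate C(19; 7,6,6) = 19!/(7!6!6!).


19! = 121645100408832000
Denominator: 7!=5040 * 6!=720 * 6!=720
Coefficient = 121645100408832000 / 2612736000 = 46558512

46558512


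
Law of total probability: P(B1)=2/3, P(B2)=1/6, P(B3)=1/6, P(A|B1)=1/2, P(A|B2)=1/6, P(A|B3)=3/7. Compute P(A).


P(A) = P(A|B1)P(B1) + P(A|B2)P(B2) + P(A|B3)P(B3)
= 1/2*2/3 + 1/6*1/6 + 3/7*1/6
= 1/3 + 1/36 + 1/14 = 109/252

109/252


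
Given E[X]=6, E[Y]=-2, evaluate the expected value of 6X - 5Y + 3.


E[6X - 5Y + 3] = 6*E[X] - 5*E[Y] + 3
= (6)*(6) + (-5)*(-2) + (3)
= 36 + 10 + 3 = 49

49


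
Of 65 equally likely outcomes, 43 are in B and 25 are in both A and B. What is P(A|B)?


P(A|B) = P(A∩B)/P(B) = (25/65)/(43/65) = 25/43

25/43


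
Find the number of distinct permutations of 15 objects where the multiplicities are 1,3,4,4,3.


15! = 1307674368000
Denominator: 1!=1 * 3!=6 * 4!=24 * 4!=24 * 3!=6
Coefficient = 1307674368000 / 20736 = 63063000

63063000


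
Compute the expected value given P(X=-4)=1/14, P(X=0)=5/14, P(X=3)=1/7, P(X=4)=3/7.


E[X] = sum(x * P(x))
= -4*1/14 + 0*5/14 + 3*1/7 + 4*3/7
= 13/7

13/7


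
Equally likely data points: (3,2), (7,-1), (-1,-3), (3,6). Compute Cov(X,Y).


E[X]=3, E[Y]=1, E[XY]=5
Cov(X,Y) = E[XY] - E[X]E[Y] = 5 - 3*1 = 2

2


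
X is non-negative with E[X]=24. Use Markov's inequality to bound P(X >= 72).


Markov: P(X >= a) <= E[X]/a
P(X >= 72) <= 24/72 = 1/3

1/3


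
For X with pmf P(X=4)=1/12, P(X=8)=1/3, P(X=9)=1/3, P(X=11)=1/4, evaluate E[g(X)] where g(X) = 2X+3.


E[2X+3] = sum(g(x)*P(x))
= 11*1/12 + 19*1/3 + 21*1/3 + 25*1/4
= 41/2

41/2


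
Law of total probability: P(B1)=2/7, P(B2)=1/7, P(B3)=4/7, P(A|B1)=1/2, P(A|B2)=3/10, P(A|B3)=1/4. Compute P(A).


P(A) = P(A|B1)P(B1) + P(A|B2)P(B2) + P(A|B3)P(B3)
= 1/2*2/7 + 3/10*1/7 + 1/4*4/7
= 1/7 + 3/70 + 1/7 = 23/70

23/70


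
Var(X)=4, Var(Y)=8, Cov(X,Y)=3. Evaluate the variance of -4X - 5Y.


Var(-4X - 5Y) = (-4)^2*Var(X) + (-5)^2*Var(Y) + 2*(-4)*(-5)*Cov(X,Y)
= 16*4 + 25*8 + 40*3
= 64 + 200 + 120 = 384

384


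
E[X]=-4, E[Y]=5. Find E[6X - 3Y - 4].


E[6X - 3Y - 4] = 6*E[X] - 3*E[Y] - 4
= (6)*(-4) + (-3)*(5) + (-4)
= -24 - 15 - 4 = -43

-43


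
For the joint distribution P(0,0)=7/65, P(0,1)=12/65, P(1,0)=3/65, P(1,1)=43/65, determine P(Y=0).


P(Y=0) = P(0,0)+P(1,0) = 7/65 + 3/65 = 10/65 = 2/13

2/13


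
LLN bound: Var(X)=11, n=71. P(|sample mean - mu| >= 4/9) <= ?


Var(Xbar) = Var(X)/n = 11/71
Chebyshev: P(|Xbar-mu| >= 4/9) <= Var(Xbar)/(4/9)^2 = (11/71)/(16/81) = 891/1136

891/1136


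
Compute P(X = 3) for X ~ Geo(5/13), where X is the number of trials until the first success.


P(X=3) = (1-p)^2 * p = (8/13)^2 * 5/13
= 64/169 * 5/13 = 320/2197

320/2197


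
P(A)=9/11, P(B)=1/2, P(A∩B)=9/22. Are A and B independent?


P(A)*P(B) = 9/11*1/2 = 9/22
P(A∩B) = 9/22, which equals P(A)P(B), so independent

Yes, A and B are independent


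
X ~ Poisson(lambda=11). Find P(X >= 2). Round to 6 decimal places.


P(X>=2) = 1 - P(X<=1) = 1 - (e^(-11)*11^0/0! + e^(-11)*11^1/1!)
≈ 1 - (0.0000167017 + 0.0001837187)
= 1 - 0.0002004204 = 0.9997995796
≈ 0.999800

0.999800


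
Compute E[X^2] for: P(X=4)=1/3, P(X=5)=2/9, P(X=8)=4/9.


E[X^2] = sum(x^2 * P(x))
= 16*1/3 + 25*2/9 + 64*4/9
= 118/3

118/3


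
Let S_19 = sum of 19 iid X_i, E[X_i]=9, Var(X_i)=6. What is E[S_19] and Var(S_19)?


E[S_n] = n*mu = 19*9 = 171
Var(S_n) = n*sigma^2 = 19*6 = 114

E[S_19]=171, Var(S_19)=114


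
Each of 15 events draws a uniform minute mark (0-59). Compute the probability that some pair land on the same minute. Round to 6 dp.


P(all different) = prod((60-i)/60 for i=0..14) = 0.147943
P(at least one match) = 1 - 0.147943 = 0.852057

0.852057


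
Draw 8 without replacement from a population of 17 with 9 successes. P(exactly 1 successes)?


P(X=1) = C(9,1)*C(8,7) / C(17,8)
= 9*8 / 24310
= 72/24310 = 36/12155

36/12155


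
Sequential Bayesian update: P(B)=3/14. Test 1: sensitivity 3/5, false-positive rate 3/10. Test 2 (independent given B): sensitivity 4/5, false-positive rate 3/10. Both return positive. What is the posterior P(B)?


After test 1: P(+) = 3/5*3/14 + 3/10*11/14 = 51/140
P(B|+) = (9/70)/(51/140) = 6/17
After test 2 (use post1 as new prior): P(+) = 4/5*6/17 + 3/10*11/17 = 81/170
P(B|+,+) = (24/85)/(81/170) = 16/27

16/27


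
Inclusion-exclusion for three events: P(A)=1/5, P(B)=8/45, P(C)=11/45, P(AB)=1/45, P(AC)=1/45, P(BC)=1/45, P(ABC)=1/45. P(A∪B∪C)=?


P(A∪B∪C) = P(A)+P(B)+P(C) - P(AB)-P(AC)-P(BC) + P(ABC)
= 1/5+8/45+11/45 - 1/45-1/45-1/45 + 1/45
= 26/45

26/45


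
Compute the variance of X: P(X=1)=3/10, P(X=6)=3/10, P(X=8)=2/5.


E[X] = 53/10, E[X^2] = 367/10
Var(X) = E[X^2] - (E[X])^2 = 367/10 - (53/10)^2 = 861/100

861/100


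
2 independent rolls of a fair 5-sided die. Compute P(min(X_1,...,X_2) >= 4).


P(min >= 4) = P(all X_i >= 4) = (P(X_1 >= 4))^2
= (2/5)^2 = 4/25

4/25


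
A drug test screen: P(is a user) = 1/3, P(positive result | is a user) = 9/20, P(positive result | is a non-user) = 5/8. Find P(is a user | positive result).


P(A) = P(A|B)P(B) + P(A|B')P(B') = 9/20*1/3 + 5/8*2/3 = 17/30
P(B|A) = P(A|B)P(B)/P(A) = (3/20)/(17/30) = 9/34

9/34


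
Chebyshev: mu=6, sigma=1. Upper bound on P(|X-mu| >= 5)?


k = 5/1 = 5
Chebyshev: P(|X-mu| >= k*sigma) <= 1/k^2 = 1/5^2 = 1/25

1/25


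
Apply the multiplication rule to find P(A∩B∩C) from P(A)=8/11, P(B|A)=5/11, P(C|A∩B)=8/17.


P(A∩B∩C) = P(A) * P(B|A) * P(C|A∩B)
= 8/11 * 5/11 * 8/17
= 40/121 * 8/17 = 320/2057

320/2057


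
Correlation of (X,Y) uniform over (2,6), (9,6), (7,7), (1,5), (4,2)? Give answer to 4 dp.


Cov(X,Y) = 1.6800, Var(X) = 9.0400, Var(Y) = 2.9600
rho = Cov/(sqrt(VarX)*sqrt(VarY)) = 0.3248

0.3248


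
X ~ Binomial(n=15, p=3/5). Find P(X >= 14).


P(X>=14) = P(X=14) + P(X=15)
= 28697814/6103515625 + 14348907/30517578125
= 157837977/30517578125

157837977/30517578125


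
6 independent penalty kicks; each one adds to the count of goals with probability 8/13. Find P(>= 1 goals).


P(at least one) = 1 - P(none)
P(none) = (1 - 8/13)^6 = (5/13)^6 = 15625/4826809
P(at least one) = 1 - 15625/4826809 = 4811184/4826809

4811184/4826809


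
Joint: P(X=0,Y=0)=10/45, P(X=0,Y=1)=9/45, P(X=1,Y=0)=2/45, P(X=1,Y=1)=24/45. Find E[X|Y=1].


P(Y=1) = 33/45
E[X|Y=1] = (0*9 + 1*24)/33 = 24/33 = 8/11

8/11


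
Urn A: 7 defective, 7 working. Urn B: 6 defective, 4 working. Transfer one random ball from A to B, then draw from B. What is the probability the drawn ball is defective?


P(transfer defective) = 7/14 = 1/2; P(transfer working) = 1/2
If defective transferred: Urn II has 7 defective of 11, so P(defective|defective moved) = 7/11
If working transferred: Urn II has 6 defective of 11, so P(defective|working moved) = 6/11
By total probability: P(defective) = 1/2*7/11 + 1/2*6/11 = 13/22

13/22


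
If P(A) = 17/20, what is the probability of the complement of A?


P(A') = 1 - P(A) = 1 - 17/20 = 3/20

3/20


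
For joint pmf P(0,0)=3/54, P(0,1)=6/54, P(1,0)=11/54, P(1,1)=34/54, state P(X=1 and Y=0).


Read from table: P(X=1, Y=0) = 11/54

11/54


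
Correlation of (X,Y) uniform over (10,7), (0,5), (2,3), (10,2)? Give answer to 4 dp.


Cov(X,Y) = 0.6250, Var(X) = 20.7500, Var(Y) = 3.6875
rho = Cov/(sqrt(VarX)*sqrt(VarY)) = 0.0715

0.0715


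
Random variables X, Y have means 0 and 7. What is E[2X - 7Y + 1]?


E[2X - 7Y + 1] = 2*E[X] - 7*E[Y] + 1
= (2)*(0) + (-7)*(7) + (1)
= 0 - 49 + 1 = -48

-48


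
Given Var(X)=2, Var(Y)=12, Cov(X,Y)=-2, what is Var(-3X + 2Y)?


Var(-3X + 2Y) = (-3)^2*Var(X) + 2^2*Var(Y) + 2*(-3)*2*Cov(X,Y)
= 9*2 + 4*12 - 12*(-2)
= 18 + 48 + 24 = 90

90


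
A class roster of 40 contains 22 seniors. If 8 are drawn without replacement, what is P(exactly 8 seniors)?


P(X=8) = C(22,8)*C(18,0) / C(40,8)
= 319770*1 / 76904685
= 319770/76904685 = 2/481

2/481


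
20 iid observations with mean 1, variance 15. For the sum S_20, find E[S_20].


E[S_n] = n*E[X_1] = 20*1 = 20

20


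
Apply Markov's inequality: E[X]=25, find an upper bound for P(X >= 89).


Markov: P(X >= a) <= E[X]/a
P(X >= 89) <= 25/89

25/89


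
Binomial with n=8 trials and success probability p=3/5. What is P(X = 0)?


P(X=0) = C(8,0) * p^0 * (1-p)^8
= 1 * 1 * 256/390625
= 256/390625

256/390625


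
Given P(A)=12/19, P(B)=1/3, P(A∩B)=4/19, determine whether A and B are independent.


P(A)*P(B) = 12/19*1/3 = 4/19
P(A∩B) = 4/19, which equals P(A)P(B), so independent

Yes, A and B are independent


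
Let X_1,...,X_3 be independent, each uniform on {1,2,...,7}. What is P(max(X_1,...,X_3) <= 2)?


P(max <= 2) = P(all X_i <= 2) = (P(X_1 <= 2))^3
= (2/7)^3 = 8/343

8/343


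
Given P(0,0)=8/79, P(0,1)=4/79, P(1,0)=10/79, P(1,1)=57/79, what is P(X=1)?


P(X=1) = P(1,0)+P(1,1) = 10/79 + 57/79 = 67/79

67/79


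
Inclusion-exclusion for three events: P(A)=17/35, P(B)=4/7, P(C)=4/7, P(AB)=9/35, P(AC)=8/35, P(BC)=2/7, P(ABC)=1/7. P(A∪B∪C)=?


P(A∪B∪C) = P(A)+P(B)+P(C) - P(AB)-P(AC)-P(BC) + P(ABC)
= 17/35+4/7+4/7 - 9/35-8/35-2/7 + 1/7
= 1

1


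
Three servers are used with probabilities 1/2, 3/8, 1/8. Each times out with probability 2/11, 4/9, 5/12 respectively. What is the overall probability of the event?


P(A) = P(A|B1)P(B1) + P(A|B2)P(B2) + P(A|B3)P(B3)
= 2/11*1/2 + 4/9*3/8 + 5/12*1/8
= 1/11 + 1/6 + 5/96 = 109/352

109/352


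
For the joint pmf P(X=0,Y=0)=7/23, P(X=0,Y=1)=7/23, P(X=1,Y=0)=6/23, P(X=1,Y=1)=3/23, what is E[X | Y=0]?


P(Y=0) = 13/23
E[X|Y=0] = (0*7 + 1*6)/13 = 6/13

6/13


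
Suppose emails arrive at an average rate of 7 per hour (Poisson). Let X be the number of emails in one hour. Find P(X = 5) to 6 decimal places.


P(X=5) = e^(-7) * 7^5 / 5!
≈ 0.0009118819656 * 16807 / 120
≈ 0.127717

0.127717


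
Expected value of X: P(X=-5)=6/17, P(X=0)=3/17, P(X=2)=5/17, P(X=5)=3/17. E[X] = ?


E[X] = sum(x * P(x))
= -5*6/17 + 0*3/17 + 2*5/17 + 5*3/17
= -5/17

-5/17


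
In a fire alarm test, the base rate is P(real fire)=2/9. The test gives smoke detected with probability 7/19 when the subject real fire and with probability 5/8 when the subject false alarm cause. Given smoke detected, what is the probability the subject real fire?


P(A) = P(A|B)P(B) + P(A|B')P(B') = 7/19*2/9 + 5/8*7/9 = 259/456
P(B|A) = P(A|B)P(B)/P(A) = (14/171)/(259/456) = 16/111

16/111


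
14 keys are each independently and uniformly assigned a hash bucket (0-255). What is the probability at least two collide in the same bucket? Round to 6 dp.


P(all different) = prod((256-i)/256 for i=0..13) = 0.696361
P(at least one match) = 1 - 0.696361 = 0.303639

0.303639


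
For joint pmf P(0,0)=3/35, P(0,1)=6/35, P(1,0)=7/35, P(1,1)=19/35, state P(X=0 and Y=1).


Read from table: P(X=0, Y=1) = 6/35

6/35


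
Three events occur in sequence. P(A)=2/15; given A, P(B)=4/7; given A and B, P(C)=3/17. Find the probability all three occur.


P(A∩B∩C) = P(A) * P(B|A) * P(C|A∩B)
= 2/15 * 4/7 * 3/17
= 8/105 * 3/17 = 8/595

8/595


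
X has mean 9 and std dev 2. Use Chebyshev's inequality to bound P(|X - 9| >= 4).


k = 4/2 = 2
Chebyshev: P(|X-mu| >= k*sigma) <= 1/k^2 = 1/2^2 = 1/4

1/4


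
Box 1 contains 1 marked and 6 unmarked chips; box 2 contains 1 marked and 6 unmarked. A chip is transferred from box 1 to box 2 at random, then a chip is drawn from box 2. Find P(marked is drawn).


P(transfer marked) = 1/7; P(transfer unmarked) = 6/7
If marked transferred: Urn II has 2 marked of 8, so P(marked|marked moved) = 1/4
If unmarked transferred: Urn II has 1 marked of 8, so P(marked|unmarked moved) = 1/8
By total probability: P(marked) = 1/7*1/4 + 6/7*1/8 = 1/7

1/7


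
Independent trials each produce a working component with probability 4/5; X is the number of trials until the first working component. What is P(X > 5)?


P(X > 5) = P(first 5 trials all fail) = (1-p)^5 = (1/5)^5 = 1/3125

1/3125


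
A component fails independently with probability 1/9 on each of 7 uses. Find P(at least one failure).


P(at least one) = 1 - P(none)
P(none) = (1 - 1/9)^7 = (8/9)^7 = 2097152/4782969
P(at least one) = 1 - 2097152/4782969 = 2685817/4782969

2685817/4782969


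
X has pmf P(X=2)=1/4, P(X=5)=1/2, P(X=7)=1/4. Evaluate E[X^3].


E[X^3] = sum(x^3 * P(x))
= 8*1/4 + 125*1/2 + 343*1/4
= 601/4

601/4


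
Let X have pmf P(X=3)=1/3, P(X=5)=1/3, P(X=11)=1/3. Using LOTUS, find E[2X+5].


E[2X+5] = sum(g(x)*P(x))
= 11*1/3 + 15*1/3 + 27*1/3
= 53/3

53/3


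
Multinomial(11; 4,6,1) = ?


11! = 39916800
Denominator: 4!=24 * 6!=720 * 1!=1
Coefficient = 39916800 / 17280 = 2310

2310


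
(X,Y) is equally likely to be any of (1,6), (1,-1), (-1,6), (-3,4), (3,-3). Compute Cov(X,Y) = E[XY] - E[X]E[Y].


E[X]=1/5, E[Y]=12/5, E[XY]=-22/5
Cov(X,Y) = E[XY] - E[X]E[Y] = -22/5 - 1/5*12/5 = -122/25

-122/25


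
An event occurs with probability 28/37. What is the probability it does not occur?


P(A') = 1 - P(A) = 1 - 28/37 = 9/37

9/37


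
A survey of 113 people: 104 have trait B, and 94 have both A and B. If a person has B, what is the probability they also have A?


P(A|B) = P(A∩B)/P(B) = (94/113)/(104/113) = 94/104 = 47/52

47/52
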